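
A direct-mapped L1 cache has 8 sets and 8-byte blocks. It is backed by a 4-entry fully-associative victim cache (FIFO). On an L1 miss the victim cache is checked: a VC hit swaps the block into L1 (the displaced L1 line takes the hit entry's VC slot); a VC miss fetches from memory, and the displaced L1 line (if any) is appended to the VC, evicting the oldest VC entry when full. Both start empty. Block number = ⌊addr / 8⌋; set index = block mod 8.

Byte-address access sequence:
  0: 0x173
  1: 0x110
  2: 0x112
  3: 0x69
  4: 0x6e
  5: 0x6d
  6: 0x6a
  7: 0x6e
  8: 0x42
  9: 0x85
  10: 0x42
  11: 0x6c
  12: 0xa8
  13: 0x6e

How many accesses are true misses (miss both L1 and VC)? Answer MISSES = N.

MISSES = 6

#0 0x173→b46/s6 MISS; vc=[]
#1 0x110→b34/s2 MISS; vc=[]
#2 0x112→b34/s2 L1-HIT; vc=[]
#3 0x69→b13/s5 MISS; vc=[]
#4 0x6e→b13/s5 L1-HIT; vc=[]
#5 0x6d→b13/s5 L1-HIT; vc=[]
#6 0x6a→b13/s5 L1-HIT; vc=[]
#7 0x6e→b13/s5 L1-HIT; vc=[]
#8 0x42→b8/s0 MISS; vc=[]
#9 0x85→b16/s0 MISS; vc=[8]
#10 0x42→b8/s0 VC-HIT; vc=[16]
#11 0x6c→b13/s5 L1-HIT; vc=[16]
#12 0xa8→b21/s5 MISS; vc=[16,13]
#13 0x6e→b13/s5 VC-HIT; vc=[16,21]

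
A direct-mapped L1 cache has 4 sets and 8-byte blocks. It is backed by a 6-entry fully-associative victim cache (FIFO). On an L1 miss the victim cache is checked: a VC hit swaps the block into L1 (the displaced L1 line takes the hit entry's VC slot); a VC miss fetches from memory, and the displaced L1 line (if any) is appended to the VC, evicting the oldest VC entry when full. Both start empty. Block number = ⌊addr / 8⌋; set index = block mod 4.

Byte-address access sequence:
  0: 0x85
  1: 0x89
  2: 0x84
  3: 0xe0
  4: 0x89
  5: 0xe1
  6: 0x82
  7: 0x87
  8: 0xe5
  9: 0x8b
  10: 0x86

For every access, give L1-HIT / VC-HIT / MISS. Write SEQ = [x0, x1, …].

SEQ = [MISS, MISS, L1-HIT, MISS, L1-HIT, L1-HIT, VC-HIT, L1-HIT, VC-HIT, L1-HIT, VC-HIT]

  [0] addr=0x85 blk=16 s=0: MISS | VC []
  [1] addr=0x89 blk=17 s=1: MISS | VC []
  [2] addr=0x84 blk=16 s=0: L1-HIT | VC []
  [3] addr=0xe0 blk=28 s=0: MISS | VC [16]
  [4] addr=0x89 blk=17 s=1: L1-HIT | VC [16]
  [5] addr=0xe1 blk=28 s=0: L1-HIT | VC [16]
  [6] addr=0x82 blk=16 s=0: VC-HIT | VC [28]
  [7] addr=0x87 blk=16 s=0: L1-HIT | VC [28]
  [8] addr=0xe5 blk=28 s=0: VC-HIT | VC [16]
  [9] addr=0x8b blk=17 s=1: L1-HIT | VC [16]
  [10] addr=0x86 blk=16 s=0: VC-HIT | VC [28]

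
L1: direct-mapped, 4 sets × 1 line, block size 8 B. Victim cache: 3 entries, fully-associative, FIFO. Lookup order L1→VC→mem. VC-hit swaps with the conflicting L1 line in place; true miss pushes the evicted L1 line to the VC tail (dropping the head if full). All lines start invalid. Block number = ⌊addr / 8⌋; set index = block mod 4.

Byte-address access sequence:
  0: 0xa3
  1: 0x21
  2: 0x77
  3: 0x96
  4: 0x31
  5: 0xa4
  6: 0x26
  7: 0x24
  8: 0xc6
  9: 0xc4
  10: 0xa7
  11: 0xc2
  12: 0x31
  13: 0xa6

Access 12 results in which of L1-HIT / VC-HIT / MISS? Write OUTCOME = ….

OUTCOME = L1-HIT

  [0] addr=0xa3 blk=20 s=0: MISS | VC []
  [1] addr=0x21 blk=4 s=0: MISS | VC [20]
  [2] addr=0x77 blk=14 s=2: MISS | VC [20]
  [3] addr=0x96 blk=18 s=2: MISS | VC [20, 14]
  [4] addr=0x31 blk=6 s=2: MISS | VC [20, 14, 18]
  [5] addr=0xa4 blk=20 s=0: VC-HIT | VC [4, 14, 18]
  [6] addr=0x26 blk=4 s=0: VC-HIT | VC [20, 14, 18]
  [7] addr=0x24 blk=4 s=0: L1-HIT | VC [20, 14, 18]
  [8] addr=0xc6 blk=24 s=0: MISS | VC [14, 18, 4]
  [9] addr=0xc4 blk=24 s=0: L1-HIT | VC [14, 18, 4]
  [10] addr=0xa7 blk=20 s=0: MISS | VC [18, 4, 24]
  [11] addr=0xc2 blk=24 s=0: VC-HIT | VC [18, 4, 20]
  [12] addr=0x31 blk=6 s=2: L1-HIT | VC [18, 4, 20]
  [13] addr=0xa6 blk=20 s=0: VC-HIT | VC [18, 4, 24]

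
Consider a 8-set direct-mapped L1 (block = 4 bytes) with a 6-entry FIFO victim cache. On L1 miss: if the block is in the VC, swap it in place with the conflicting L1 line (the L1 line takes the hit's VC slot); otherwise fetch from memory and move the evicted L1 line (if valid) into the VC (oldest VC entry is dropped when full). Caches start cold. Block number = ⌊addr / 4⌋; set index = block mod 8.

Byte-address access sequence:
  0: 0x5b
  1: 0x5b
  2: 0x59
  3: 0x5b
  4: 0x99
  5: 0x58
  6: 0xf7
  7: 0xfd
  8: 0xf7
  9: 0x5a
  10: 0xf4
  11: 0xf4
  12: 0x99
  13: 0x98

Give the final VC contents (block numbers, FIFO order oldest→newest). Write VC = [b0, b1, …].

VC = [22]

  [0] addr=0x5b blk=22 s=6: MISS | VC []
  [1] addr=0x5b blk=22 s=6: L1-HIT | VC []
  [2] addr=0x59 blk=22 s=6: L1-HIT | VC []
  [3] addr=0x5b blk=22 s=6: L1-HIT | VC []
  [4] addr=0x99 blk=38 s=6: MISS | VC [22]
  [5] addr=0x58 blk=22 s=6: VC-HIT | VC [38]
  [6] addr=0xf7 blk=61 s=5: MISS | VC [38]
  [7] addr=0xfd blk=63 s=7: MISS | VC [38]
  [8] addr=0xf7 blk=61 s=5: L1-HIT | VC [38]
  [9] addr=0x5a blk=22 s=6: L1-HIT | VC [38]
  [10] addr=0xf4 blk=61 s=5: L1-HIT | VC [38]
  [11] addr=0xf4 blk=61 s=5: L1-HIT | VC [38]
  [12] addr=0x99 blk=38 s=6: VC-HIT | VC [22]
  [13] addr=0x98 blk=38 s=6: L1-HIT | VC [22]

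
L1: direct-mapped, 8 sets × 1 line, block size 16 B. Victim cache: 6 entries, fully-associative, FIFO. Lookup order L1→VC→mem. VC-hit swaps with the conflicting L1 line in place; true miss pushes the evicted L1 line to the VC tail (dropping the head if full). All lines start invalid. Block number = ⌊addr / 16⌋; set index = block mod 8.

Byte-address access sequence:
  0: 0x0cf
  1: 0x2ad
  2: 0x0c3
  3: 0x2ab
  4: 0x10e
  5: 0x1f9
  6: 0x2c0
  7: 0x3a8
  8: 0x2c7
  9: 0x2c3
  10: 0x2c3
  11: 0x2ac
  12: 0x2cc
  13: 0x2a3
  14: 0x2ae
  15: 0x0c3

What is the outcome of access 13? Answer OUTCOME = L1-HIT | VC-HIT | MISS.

0: 0xcf (blk 12, set 4) → MISS  vc=[]
1: 0x2ad (blk 42, set 2) → MISS  vc=[]
2: 0xc3 (blk 12, set 4) → L1-HIT  vc=[]
3: 0x2ab (blk 42, set 2) → L1-HIT  vc=[]
4: 0x10e (blk 16, set 0) → MISS  vc=[]
5: 0x1f9 (blk 31, set 7) → MISS  vc=[]
6: 0x2c0 (blk 44, set 4) → MISS  vc=[12]
7: 0x3a8 (blk 58, set 2) → MISS  vc=[12, 42]
8: 0x2c7 (blk 44, set 4) → L1-HIT  vc=[12, 42]
9: 0x2c3 (blk 44, set 4) → L1-HIT  vc=[12, 42]
10: 0x2c3 (blk 44, set 4) → L1-HIT  vc=[12, 42]
11: 0x2ac (blk 42, set 2) → VC-HIT  vc=[12, 58]
12: 0x2cc (blk 44, set 4) → L1-HIT  vc=[12, 58]
13: 0x2a3 (blk 42, set 2) → L1-HIT  vc=[12, 58]
14: 0x2ae (blk 42, set 2) → L1-HIT  vc=[12, 58]
15: 0xc3 (blk 12, set 4) → VC-HIT  vc=[44, 58]

OUTCOME = L1-HIT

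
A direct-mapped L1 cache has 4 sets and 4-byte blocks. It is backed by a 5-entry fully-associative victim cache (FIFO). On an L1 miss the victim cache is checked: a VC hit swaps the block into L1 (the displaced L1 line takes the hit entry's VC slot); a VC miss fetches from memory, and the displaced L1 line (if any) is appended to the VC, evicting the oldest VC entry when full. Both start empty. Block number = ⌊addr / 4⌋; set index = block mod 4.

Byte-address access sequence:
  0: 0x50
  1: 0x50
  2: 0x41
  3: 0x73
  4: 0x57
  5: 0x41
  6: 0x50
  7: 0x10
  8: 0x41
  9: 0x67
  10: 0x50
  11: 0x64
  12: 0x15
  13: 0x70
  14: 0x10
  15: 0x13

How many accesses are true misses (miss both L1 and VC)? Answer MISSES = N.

MISSES = 7

#0 0x50→b20/s0 MISS; vc=[]
#1 0x50→b20/s0 L1-HIT; vc=[]
#2 0x41→b16/s0 MISS; vc=[20]
#3 0x73→b28/s0 MISS; vc=[20,16]
#4 0x57→b21/s1 MISS; vc=[20,16]
#5 0x41→b16/s0 VC-HIT; vc=[20,28]
#6 0x50→b20/s0 VC-HIT; vc=[16,28]
#7 0x10→b4/s0 MISS; vc=[16,28,20]
#8 0x41→b16/s0 VC-HIT; vc=[4,28,20]
#9 0x67→b25/s1 MISS; vc=[4,28,20,21]
#10 0x50→b20/s0 VC-HIT; vc=[4,28,16,21]
#11 0x64→b25/s1 L1-HIT; vc=[4,28,16,21]
#12 0x15→b5/s1 MISS; vc=[4,28,16,21,25]
#13 0x70→b28/s0 VC-HIT; vc=[4,20,16,21,25]
#14 0x10→b4/s0 VC-HIT; vc=[28,20,16,21,25]
#15 0x13→b4/s0 L1-HIT; vc=[28,20,16,21,25]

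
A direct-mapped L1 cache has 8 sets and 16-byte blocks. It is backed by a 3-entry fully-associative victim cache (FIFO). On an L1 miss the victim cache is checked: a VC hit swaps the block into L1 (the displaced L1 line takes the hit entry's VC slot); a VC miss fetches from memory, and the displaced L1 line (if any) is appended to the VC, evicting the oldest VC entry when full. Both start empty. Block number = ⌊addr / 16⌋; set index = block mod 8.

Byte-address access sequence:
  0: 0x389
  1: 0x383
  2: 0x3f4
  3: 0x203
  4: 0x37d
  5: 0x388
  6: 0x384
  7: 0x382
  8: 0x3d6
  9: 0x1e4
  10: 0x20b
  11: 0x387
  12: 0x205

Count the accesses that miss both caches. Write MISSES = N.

MISSES = 6

0: 0x389 (blk 56, set 0) → MISS  vc=[]
1: 0x383 (blk 56, set 0) → L1-HIT  vc=[]
2: 0x3f4 (blk 63, set 7) → MISS  vc=[]
3: 0x203 (blk 32, set 0) → MISS  vc=[56]
4: 0x37d (blk 55, set 7) → MISS  vc=[56, 63]
5: 0x388 (blk 56, set 0) → VC-HIT  vc=[32, 63]
6: 0x384 (blk 56, set 0) → L1-HIT  vc=[32, 63]
7: 0x382 (blk 56, set 0) → L1-HIT  vc=[32, 63]
8: 0x3d6 (blk 61, set 5) → MISS  vc=[32, 63]
9: 0x1e4 (blk 30, set 6) → MISS  vc=[32, 63]
10: 0x20b (blk 32, set 0) → VC-HIT  vc=[56, 63]
11: 0x387 (blk 56, set 0) → VC-HIT  vc=[32, 63]
12: 0x205 (blk 32, set 0) → VC-HIT  vc=[56, 63]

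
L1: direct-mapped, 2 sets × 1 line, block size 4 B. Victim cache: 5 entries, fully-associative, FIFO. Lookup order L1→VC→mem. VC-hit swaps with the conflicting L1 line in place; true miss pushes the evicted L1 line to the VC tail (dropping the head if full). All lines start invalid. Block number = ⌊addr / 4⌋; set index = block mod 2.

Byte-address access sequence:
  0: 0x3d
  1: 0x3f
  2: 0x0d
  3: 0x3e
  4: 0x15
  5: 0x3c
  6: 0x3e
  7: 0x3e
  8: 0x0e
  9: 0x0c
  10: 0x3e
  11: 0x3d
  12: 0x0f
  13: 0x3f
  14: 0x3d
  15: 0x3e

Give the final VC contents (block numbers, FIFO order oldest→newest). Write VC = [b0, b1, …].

VC = [3, 5]

#0 0x3d→b15/s1 MISS; vc=[]
#1 0x3f→b15/s1 L1-HIT; vc=[]
#2 0xd→b3/s1 MISS; vc=[15]
#3 0x3e→b15/s1 VC-HIT; vc=[3]
#4 0x15→b5/s1 MISS; vc=[3,15]
#5 0x3c→b15/s1 VC-HIT; vc=[3,5]
#6 0x3e→b15/s1 L1-HIT; vc=[3,5]
#7 0x3e→b15/s1 L1-HIT; vc=[3,5]
#8 0xe→b3/s1 VC-HIT; vc=[15,5]
#9 0xc→b3/s1 L1-HIT; vc=[15,5]
#10 0x3e→b15/s1 VC-HIT; vc=[3,5]
#11 0x3d→b15/s1 L1-HIT; vc=[3,5]
#12 0xf→b3/s1 VC-HIT; vc=[15,5]
#13 0x3f→b15/s1 VC-HIT; vc=[3,5]
#14 0x3d→b15/s1 L1-HIT; vc=[3,5]
#15 0x3e→b15/s1 L1-HIT; vc=[3,5]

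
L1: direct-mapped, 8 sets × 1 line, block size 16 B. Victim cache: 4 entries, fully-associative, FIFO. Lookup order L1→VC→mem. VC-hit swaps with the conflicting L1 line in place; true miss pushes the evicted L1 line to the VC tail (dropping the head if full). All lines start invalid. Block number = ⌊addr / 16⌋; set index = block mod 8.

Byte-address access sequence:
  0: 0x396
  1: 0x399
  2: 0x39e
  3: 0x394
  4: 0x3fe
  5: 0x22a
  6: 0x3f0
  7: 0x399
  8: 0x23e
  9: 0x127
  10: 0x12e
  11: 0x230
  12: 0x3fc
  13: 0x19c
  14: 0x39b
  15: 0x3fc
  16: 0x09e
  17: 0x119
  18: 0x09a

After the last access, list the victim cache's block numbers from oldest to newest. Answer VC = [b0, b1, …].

VC = [34, 25, 57, 17]

  [0] addr=0x396 blk=57 s=1: MISS | VC []
  [1] addr=0x399 blk=57 s=1: L1-HIT | VC []
  [2] addr=0x39e blk=57 s=1: L1-HIT | VC []
  [3] addr=0x394 blk=57 s=1: L1-HIT | VC []
  [4] addr=0x3fe blk=63 s=7: MISS | VC []
  [5] addr=0x22a blk=34 s=2: MISS | VC []
  [6] addr=0x3f0 blk=63 s=7: L1-HIT | VC []
  [7] addr=0x399 blk=57 s=1: L1-HIT | VC []
  [8] addr=0x23e blk=35 s=3: MISS | VC []
  [9] addr=0x127 blk=18 s=2: MISS | VC [34]
  [10] addr=0x12e blk=18 s=2: L1-HIT | VC [34]
  [11] addr=0x230 blk=35 s=3: L1-HIT | VC [34]
  [12] addr=0x3fc blk=63 s=7: L1-HIT | VC [34]
  [13] addr=0x19c blk=25 s=1: MISS | VC [34, 57]
  [14] addr=0x39b blk=57 s=1: VC-HIT | VC [34, 25]
  [15] addr=0x3fc blk=63 s=7: L1-HIT | VC [34, 25]
  [16] addr=0x9e blk=9 s=1: MISS | VC [34, 25, 57]
  [17] addr=0x119 blk=17 s=1: MISS | VC [34, 25, 57, 9]
  [18] addr=0x9a blk=9 s=1: VC-HIT | VC [34, 25, 57, 17]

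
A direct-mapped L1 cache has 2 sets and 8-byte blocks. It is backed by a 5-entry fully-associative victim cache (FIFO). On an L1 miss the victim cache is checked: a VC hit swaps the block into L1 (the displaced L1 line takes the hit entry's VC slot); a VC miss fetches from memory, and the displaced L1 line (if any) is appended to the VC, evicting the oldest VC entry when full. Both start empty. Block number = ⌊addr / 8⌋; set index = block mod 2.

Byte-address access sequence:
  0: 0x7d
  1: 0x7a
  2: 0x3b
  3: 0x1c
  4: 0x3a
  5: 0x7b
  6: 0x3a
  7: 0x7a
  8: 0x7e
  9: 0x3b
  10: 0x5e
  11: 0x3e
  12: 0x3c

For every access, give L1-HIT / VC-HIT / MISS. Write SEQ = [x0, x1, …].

#0 0x7d→b15/s1 MISS; vc=[]
#1 0x7a→b15/s1 L1-HIT; vc=[]
#2 0x3b→b7/s1 MISS; vc=[15]
#3 0x1c→b3/s1 MISS; vc=[15,7]
#4 0x3a→b7/s1 VC-HIT; vc=[15,3]
#5 0x7b→b15/s1 VC-HIT; vc=[7,3]
#6 0x3a→b7/s1 VC-HIT; vc=[15,3]
#7 0x7a→b15/s1 VC-HIT; vc=[7,3]
#8 0x7e→b15/s1 L1-HIT; vc=[7,3]
#9 0x3b→b7/s1 VC-HIT; vc=[15,3]
#10 0x5e→b11/s1 MISS; vc=[15,3,7]
#11 0x3e→b7/s1 VC-HIT; vc=[15,3,11]
#12 0x3c→b7/s1 L1-HIT; vc=[15,3,11]

SEQ = [MISS, L1-HIT, MISS, MISS, VC-HIT, VC-HIT, VC-HIT, VC-HIT, L1-HIT, VC-HIT, MISS, VC-HIT, L1-HIT]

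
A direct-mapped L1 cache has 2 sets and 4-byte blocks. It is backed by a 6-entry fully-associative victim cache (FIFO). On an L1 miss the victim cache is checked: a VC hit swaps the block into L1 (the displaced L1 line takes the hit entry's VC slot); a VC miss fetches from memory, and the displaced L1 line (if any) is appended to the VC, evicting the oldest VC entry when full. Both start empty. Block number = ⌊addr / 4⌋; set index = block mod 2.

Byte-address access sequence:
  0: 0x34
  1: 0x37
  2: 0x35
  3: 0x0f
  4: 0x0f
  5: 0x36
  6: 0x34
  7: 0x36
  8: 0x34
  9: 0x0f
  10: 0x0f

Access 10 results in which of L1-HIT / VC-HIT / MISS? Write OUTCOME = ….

0: 0x34 (blk 13, set 1) → MISS  vc=[]
1: 0x37 (blk 13, set 1) → L1-HIT  vc=[]
2: 0x35 (blk 13, set 1) → L1-HIT  vc=[]
3: 0xf (blk 3, set 1) → MISS  vc=[13]
4: 0xf (blk 3, set 1) → L1-HIT  vc=[13]
5: 0x36 (blk 13, set 1) → VC-HIT  vc=[3]
6: 0x34 (blk 13, set 1) → L1-HIT  vc=[3]
7: 0x36 (blk 13, set 1) → L1-HIT  vc=[3]
8: 0x34 (blk 13, set 1) → L1-HIT  vc=[3]
9: 0xf (blk 3, set 1) → VC-HIT  vc=[13]
10: 0xf (blk 3, set 1) → L1-HIT  vc=[13]

OUTCOME = L1-HIT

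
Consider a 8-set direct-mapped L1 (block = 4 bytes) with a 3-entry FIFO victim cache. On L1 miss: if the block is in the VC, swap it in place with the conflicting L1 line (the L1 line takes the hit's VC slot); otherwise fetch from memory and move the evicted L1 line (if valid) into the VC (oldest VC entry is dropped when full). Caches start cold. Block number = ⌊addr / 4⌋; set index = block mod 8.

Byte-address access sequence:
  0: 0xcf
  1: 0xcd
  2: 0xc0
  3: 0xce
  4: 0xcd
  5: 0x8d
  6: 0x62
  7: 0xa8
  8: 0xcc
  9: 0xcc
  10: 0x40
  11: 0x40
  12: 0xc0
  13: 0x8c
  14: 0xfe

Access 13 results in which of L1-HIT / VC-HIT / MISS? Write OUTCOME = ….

  [0] addr=0xcf blk=51 s=3: MISS | VC []
  [1] addr=0xcd blk=51 s=3: L1-HIT | VC []
  [2] addr=0xc0 blk=48 s=0: MISS | VC []
  [3] addr=0xce blk=51 s=3: L1-HIT | VC []
  [4] addr=0xcd blk=51 s=3: L1-HIT | VC []
  [5] addr=0x8d blk=35 s=3: MISS | VC [51]
  [6] addr=0x62 blk=24 s=0: MISS | VC [51, 48]
  [7] addr=0xa8 blk=42 s=2: MISS | VC [51, 48]
  [8] addr=0xcc blk=51 s=3: VC-HIT | VC [35, 48]
  [9] addr=0xcc blk=51 s=3: L1-HIT | VC [35, 48]
  [10] addr=0x40 blk=16 s=0: MISS | VC [35, 48, 24]
  [11] addr=0x40 blk=16 s=0: L1-HIT | VC [35, 48, 24]
  [12] addr=0xc0 blk=48 s=0: VC-HIT | VC [35, 16, 24]
  [13] addr=0x8c blk=35 s=3: VC-HIT | VC [51, 16, 24]
  [14] addr=0xfe blk=63 s=7: MISS | VC [51, 16, 24]

OUTCOME = VC-HIT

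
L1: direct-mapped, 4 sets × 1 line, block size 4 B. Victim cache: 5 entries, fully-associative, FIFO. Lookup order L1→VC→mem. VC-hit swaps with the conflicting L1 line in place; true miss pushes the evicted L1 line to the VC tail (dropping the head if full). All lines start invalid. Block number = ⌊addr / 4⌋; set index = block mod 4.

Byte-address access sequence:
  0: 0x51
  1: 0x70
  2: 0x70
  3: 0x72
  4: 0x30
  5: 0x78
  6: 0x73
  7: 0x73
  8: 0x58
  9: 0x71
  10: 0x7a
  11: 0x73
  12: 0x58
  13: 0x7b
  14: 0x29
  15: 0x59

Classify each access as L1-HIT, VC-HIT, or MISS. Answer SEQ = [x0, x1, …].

0: 0x51 (blk 20, set 0) → MISS  vc=[]
1: 0x70 (blk 28, set 0) → MISS  vc=[20]
2: 0x70 (blk 28, set 0) → L1-HIT  vc=[20]
3: 0x72 (blk 28, set 0) → L1-HIT  vc=[20]
4: 0x30 (blk 12, set 0) → MISS  vc=[20, 28]
5: 0x78 (blk 30, set 2) → MISS  vc=[20, 28]
6: 0x73 (blk 28, set 0) → VC-HIT  vc=[20, 12]
7: 0x73 (blk 28, set 0) → L1-HIT  vc=[20, 12]
8: 0x58 (blk 22, set 2) → MISS  vc=[20, 12, 30]
9: 0x71 (blk 28, set 0) → L1-HIT  vc=[20, 12, 30]
10: 0x7a (blk 30, set 2) → VC-HIT  vc=[20, 12, 22]
11: 0x73 (blk 28, set 0) → L1-HIT  vc=[20, 12, 22]
12: 0x58 (blk 22, set 2) → VC-HIT  vc=[20, 12, 30]
13: 0x7b (blk 30, set 2) → VC-HIT  vc=[20, 12, 22]
14: 0x29 (blk 10, set 2) → MISS  vc=[20, 12, 22, 30]
15: 0x59 (blk 22, set 2) → VC-HIT  vc=[20, 12, 10, 30]

SEQ = [MISS, MISS, L1-HIT, L1-HIT, MISS, MISS, VC-HIT, L1-HIT, MISS, L1-HIT, VC-HIT, L1-HIT, VC-HIT, VC-HIT, MISS, VC-HIT]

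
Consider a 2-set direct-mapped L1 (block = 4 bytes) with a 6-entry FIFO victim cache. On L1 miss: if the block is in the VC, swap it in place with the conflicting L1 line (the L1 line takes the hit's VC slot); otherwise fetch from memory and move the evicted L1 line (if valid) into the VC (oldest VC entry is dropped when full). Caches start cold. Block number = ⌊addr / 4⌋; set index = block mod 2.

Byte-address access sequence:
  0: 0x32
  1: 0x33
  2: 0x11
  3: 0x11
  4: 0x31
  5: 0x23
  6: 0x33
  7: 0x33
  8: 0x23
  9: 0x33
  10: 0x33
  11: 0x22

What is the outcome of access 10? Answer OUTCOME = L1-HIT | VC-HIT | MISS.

0: 0x32 (blk 12, set 0) → MISS  vc=[]
1: 0x33 (blk 12, set 0) → L1-HIT  vc=[]
2: 0x11 (blk 4, set 0) → MISS  vc=[12]
3: 0x11 (blk 4, set 0) → L1-HIT  vc=[12]
4: 0x31 (blk 12, set 0) → VC-HIT  vc=[4]
5: 0x23 (blk 8, set 0) → MISS  vc=[4, 12]
6: 0x33 (blk 12, set 0) → VC-HIT  vc=[4, 8]
7: 0x33 (blk 12, set 0) → L1-HIT  vc=[4, 8]
8: 0x23 (blk 8, set 0) → VC-HIT  vc=[4, 12]
9: 0x33 (blk 12, set 0) → VC-HIT  vc=[4, 8]
10: 0x33 (blk 12, set 0) → L1-HIT  vc=[4, 8]
11: 0x22 (blk 8, set 0) → VC-HIT  vc=[4, 12]

OUTCOME = L1-HIT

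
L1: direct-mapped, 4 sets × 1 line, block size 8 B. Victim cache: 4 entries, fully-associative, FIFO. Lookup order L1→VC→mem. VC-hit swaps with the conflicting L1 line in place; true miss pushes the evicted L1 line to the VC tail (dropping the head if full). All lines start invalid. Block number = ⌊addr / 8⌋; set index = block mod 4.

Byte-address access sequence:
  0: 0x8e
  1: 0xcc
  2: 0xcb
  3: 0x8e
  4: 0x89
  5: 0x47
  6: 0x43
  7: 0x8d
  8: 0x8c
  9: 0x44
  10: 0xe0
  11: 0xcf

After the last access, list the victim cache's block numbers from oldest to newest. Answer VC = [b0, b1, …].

  [0] addr=0x8e blk=17 s=1: MISS | VC []
  [1] addr=0xcc blk=25 s=1: MISS | VC [17]
  [2] addr=0xcb blk=25 s=1: L1-HIT | VC [17]
  [3] addr=0x8e blk=17 s=1: VC-HIT | VC [25]
  [4] addr=0x89 blk=17 s=1: L1-HIT | VC [25]
  [5] addr=0x47 blk=8 s=0: MISS | VC [25]
  [6] addr=0x43 blk=8 s=0: L1-HIT | VC [25]
  [7] addr=0x8d blk=17 s=1: L1-HIT | VC [25]
  [8] addr=0x8c blk=17 s=1: L1-HIT | VC [25]
  [9] addr=0x44 blk=8 s=0: L1-HIT | VC [25]
  [10] addr=0xe0 blk=28 s=0: MISS | VC [25, 8]
  [11] addr=0xcf blk=25 s=1: VC-HIT | VC [17, 8]

VC = [17, 8]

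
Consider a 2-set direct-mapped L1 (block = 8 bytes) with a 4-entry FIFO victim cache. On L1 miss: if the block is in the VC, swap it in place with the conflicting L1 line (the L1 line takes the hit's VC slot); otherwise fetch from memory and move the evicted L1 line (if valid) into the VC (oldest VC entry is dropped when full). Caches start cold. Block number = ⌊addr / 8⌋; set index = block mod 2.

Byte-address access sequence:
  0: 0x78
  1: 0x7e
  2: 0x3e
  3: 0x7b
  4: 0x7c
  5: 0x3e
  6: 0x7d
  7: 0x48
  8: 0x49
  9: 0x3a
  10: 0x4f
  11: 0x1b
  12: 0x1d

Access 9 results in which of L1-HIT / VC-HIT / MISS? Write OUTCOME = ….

  [0] addr=0x78 blk=15 s=1: MISS | VC []
  [1] addr=0x7e blk=15 s=1: L1-HIT | VC []
  [2] addr=0x3e blk=7 s=1: MISS | VC [15]
  [3] addr=0x7b blk=15 s=1: VC-HIT | VC [7]
  [4] addr=0x7c blk=15 s=1: L1-HIT | VC [7]
  [5] addr=0x3e blk=7 s=1: VC-HIT | VC [15]
  [6] addr=0x7d blk=15 s=1: VC-HIT | VC [7]
  [7] addr=0x48 blk=9 s=1: MISS | VC [7, 15]
  [8] addr=0x49 blk=9 s=1: L1-HIT | VC [7, 15]
  [9] addr=0x3a blk=7 s=1: VC-HIT | VC [9, 15]
  [10] addr=0x4f blk=9 s=1: VC-HIT | VC [7, 15]
  [11] addr=0x1b blk=3 s=1: MISS | VC [7, 15, 9]
  [12] addr=0x1d blk=3 s=1: L1-HIT | VC [7, 15, 9]

OUTCOME = VC-HIT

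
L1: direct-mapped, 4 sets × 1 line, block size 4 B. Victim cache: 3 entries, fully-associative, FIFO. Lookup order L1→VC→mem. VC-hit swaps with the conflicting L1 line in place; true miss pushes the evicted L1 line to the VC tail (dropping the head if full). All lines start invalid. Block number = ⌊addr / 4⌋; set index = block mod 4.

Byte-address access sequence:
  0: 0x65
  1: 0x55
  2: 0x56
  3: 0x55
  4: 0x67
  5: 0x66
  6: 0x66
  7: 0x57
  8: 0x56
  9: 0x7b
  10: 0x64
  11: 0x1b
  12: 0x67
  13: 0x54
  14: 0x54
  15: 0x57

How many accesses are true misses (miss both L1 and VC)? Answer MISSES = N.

MISSES = 4

  [0] addr=0x65 blk=25 s=1: MISS | VC []
  [1] addr=0x55 blk=21 s=1: MISS | VC [25]
  [2] addr=0x56 blk=21 s=1: L1-HIT | VC [25]
  [3] addr=0x55 blk=21 s=1: L1-HIT | VC [25]
  [4] addr=0x67 blk=25 s=1: VC-HIT | VC [21]
  [5] addr=0x66 blk=25 s=1: L1-HIT | VC [21]
  [6] addr=0x66 blk=25 s=1: L1-HIT | VC [21]
  [7] addr=0x57 blk=21 s=1: VC-HIT | VC [25]
  [8] addr=0x56 blk=21 s=1: L1-HIT | VC [25]
  [9] addr=0x7b blk=30 s=2: MISS | VC [25]
  [10] addr=0x64 blk=25 s=1: VC-HIT | VC [21]
  [11] addr=0x1b blk=6 s=2: MISS | VC [21, 30]
  [12] addr=0x67 blk=25 s=1: L1-HIT | VC [21, 30]
  [13] addr=0x54 blk=21 s=1: VC-HIT | VC [25, 30]
  [14] addr=0x54 blk=21 s=1: L1-HIT | VC [25, 30]
  [15] addr=0x57 blk=21 s=1: L1-HIT | VC [25, 30]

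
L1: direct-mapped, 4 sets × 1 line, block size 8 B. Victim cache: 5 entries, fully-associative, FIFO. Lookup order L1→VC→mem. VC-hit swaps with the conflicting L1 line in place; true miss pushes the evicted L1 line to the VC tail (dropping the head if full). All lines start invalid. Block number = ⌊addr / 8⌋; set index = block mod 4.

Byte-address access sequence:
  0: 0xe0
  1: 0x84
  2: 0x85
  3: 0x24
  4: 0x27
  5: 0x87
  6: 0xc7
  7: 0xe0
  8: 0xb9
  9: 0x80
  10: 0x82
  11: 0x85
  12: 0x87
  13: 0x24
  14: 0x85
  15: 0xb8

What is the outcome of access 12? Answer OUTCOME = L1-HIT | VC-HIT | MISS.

0: 0xe0 (blk 28, set 0) → MISS  vc=[]
1: 0x84 (blk 16, set 0) → MISS  vc=[28]
2: 0x85 (blk 16, set 0) → L1-HIT  vc=[28]
3: 0x24 (blk 4, set 0) → MISS  vc=[28, 16]
4: 0x27 (blk 4, set 0) → L1-HIT  vc=[28, 16]
5: 0x87 (blk 16, set 0) → VC-HIT  vc=[28, 4]
6: 0xc7 (blk 24, set 0) → MISS  vc=[28, 4, 16]
7: 0xe0 (blk 28, set 0) → VC-HIT  vc=[24, 4, 16]
8: 0xb9 (blk 23, set 3) → MISS  vc=[24, 4, 16]
9: 0x80 (blk 16, set 0) → VC-HIT  vc=[24, 4, 28]
10: 0x82 (blk 16, set 0) → L1-HIT  vc=[24, 4, 28]
11: 0x85 (blk 16, set 0) → L1-HIT  vc=[24, 4, 28]
12: 0x87 (blk 16, set 0) → L1-HIT  vc=[24, 4, 28]
13: 0x24 (blk 4, set 0) → VC-HIT  vc=[24, 16, 28]
14: 0x85 (blk 16, set 0) → VC-HIT  vc=[24, 4, 28]
15: 0xb8 (blk 23, set 3) → L1-HIT  vc=[24, 4, 28]

OUTCOME = L1-HIT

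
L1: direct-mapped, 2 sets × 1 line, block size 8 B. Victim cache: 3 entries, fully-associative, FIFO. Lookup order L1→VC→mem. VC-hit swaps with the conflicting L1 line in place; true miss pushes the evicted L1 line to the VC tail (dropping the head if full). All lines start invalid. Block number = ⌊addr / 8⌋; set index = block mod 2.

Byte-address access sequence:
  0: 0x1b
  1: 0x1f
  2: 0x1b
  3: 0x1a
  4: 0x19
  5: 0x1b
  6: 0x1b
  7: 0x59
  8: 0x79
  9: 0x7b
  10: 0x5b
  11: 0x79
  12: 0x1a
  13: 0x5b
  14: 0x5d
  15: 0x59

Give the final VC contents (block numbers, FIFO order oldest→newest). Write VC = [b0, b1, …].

VC = [15, 3]

  [0] addr=0x1b blk=3 s=1: MISS | VC []
  [1] addr=0x1f blk=3 s=1: L1-HIT | VC []
  [2] addr=0x1b blk=3 s=1: L1-HIT | VC []
  [3] addr=0x1a blk=3 s=1: L1-HIT | VC []
  [4] addr=0x19 blk=3 s=1: L1-HIT | VC []
  [5] addr=0x1b blk=3 s=1: L1-HIT | VC []
  [6] addr=0x1b blk=3 s=1: L1-HIT | VC []
  [7] addr=0x59 blk=11 s=1: MISS | VC [3]
  [8] addr=0x79 blk=15 s=1: MISS | VC [3, 11]
  [9] addr=0x7b blk=15 s=1: L1-HIT | VC [3, 11]
  [10] addr=0x5b blk=11 s=1: VC-HIT | VC [3, 15]
  [11] addr=0x79 blk=15 s=1: VC-HIT | VC [3, 11]
  [12] addr=0x1a blk=3 s=1: VC-HIT | VC [15, 11]
  [13] addr=0x5b blk=11 s=1: VC-HIT | VC [15, 3]
  [14] addr=0x5d blk=11 s=1: L1-HIT | VC [15, 3]
  [15] addr=0x59 blk=11 s=1: L1-HIT | VC [15, 3]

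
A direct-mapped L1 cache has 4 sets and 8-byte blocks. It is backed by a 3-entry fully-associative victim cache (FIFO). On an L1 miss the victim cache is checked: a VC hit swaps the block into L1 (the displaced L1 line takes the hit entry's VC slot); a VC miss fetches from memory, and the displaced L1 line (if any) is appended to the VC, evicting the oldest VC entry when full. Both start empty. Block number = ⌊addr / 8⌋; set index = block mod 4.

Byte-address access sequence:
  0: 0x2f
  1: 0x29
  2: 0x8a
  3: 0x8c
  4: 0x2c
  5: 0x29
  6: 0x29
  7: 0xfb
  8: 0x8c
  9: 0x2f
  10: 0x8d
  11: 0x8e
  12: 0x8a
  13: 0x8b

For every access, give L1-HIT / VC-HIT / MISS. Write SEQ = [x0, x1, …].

  [0] addr=0x2f blk=5 s=1: MISS | VC []
  [1] addr=0x29 blk=5 s=1: L1-HIT | VC []
  [2] addr=0x8a blk=17 s=1: MISS | VC [5]
  [3] addr=0x8c blk=17 s=1: L1-HIT | VC [5]
  [4] addr=0x2c blk=5 s=1: VC-HIT | VC [17]
  [5] addr=0x29 blk=5 s=1: L1-HIT | VC [17]
  [6] addr=0x29 blk=5 s=1: L1-HIT | VC [17]
  [7] addr=0xfb blk=31 s=3: MISS | VC [17]
  [8] addr=0x8c blk=17 s=1: VC-HIT | VC [5]
  [9] addr=0x2f blk=5 s=1: VC-HIT | VC [17]
  [10] addr=0x8d blk=17 s=1: VC-HIT | VC [5]
  [11] addr=0x8e blk=17 s=1: L1-HIT | VC [5]
  [12] addr=0x8a blk=17 s=1: L1-HIT | VC [5]
  [13] addr=0x8b blk=17 s=1: L1-HIT | VC [5]

SEQ = [MISS, L1-HIT, MISS, L1-HIT, VC-HIT, L1-HIT, L1-HIT, MISS, VC-HIT, VC-HIT, VC-HIT, L1-HIT, L1-HIT, L1-HIT]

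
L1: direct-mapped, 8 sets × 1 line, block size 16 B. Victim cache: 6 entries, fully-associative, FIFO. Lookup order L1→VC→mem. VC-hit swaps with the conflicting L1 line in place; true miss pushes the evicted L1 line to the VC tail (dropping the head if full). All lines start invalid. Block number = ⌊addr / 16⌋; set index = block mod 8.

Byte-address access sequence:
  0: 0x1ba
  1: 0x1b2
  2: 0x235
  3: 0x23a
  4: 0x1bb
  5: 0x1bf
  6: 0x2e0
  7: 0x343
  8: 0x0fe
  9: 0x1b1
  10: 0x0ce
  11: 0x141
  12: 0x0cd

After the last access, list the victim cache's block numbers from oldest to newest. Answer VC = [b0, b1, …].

#0 0x1ba→b27/s3 MISS; vc=[]
#1 0x1b2→b27/s3 L1-HIT; vc=[]
#2 0x235→b35/s3 MISS; vc=[27]
#3 0x23a→b35/s3 L1-HIT; vc=[27]
#4 0x1bb→b27/s3 VC-HIT; vc=[35]
#5 0x1bf→b27/s3 L1-HIT; vc=[35]
#6 0x2e0→b46/s6 MISS; vc=[35]
#7 0x343→b52/s4 MISS; vc=[35]
#8 0xfe→b15/s7 MISS; vc=[35]
#9 0x1b1→b27/s3 L1-HIT; vc=[35]
#10 0xce→b12/s4 MISS; vc=[35,52]
#11 0x141→b20/s4 MISS; vc=[35,52,12]
#12 0xcd→b12/s4 VC-HIT; vc=[35,52,20]

VC = [35, 52, 20]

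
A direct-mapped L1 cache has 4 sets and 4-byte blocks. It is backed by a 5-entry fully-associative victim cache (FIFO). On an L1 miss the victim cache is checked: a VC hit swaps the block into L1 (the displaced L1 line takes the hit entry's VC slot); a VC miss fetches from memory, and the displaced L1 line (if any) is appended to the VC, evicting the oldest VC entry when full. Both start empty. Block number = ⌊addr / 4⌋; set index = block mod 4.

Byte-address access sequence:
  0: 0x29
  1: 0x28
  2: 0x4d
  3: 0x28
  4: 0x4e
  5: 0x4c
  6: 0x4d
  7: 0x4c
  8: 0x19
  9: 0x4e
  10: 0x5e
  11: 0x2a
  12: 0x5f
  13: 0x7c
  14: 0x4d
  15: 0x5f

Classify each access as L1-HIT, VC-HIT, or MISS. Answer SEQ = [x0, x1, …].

  [0] addr=0x29 blk=10 s=2: MISS | VC []
  [1] addr=0x28 blk=10 s=2: L1-HIT | VC []
  [2] addr=0x4d blk=19 s=3: MISS | VC []
  [3] addr=0x28 blk=10 s=2: L1-HIT | VC []
  [4] addr=0x4e blk=19 s=3: L1-HIT | VC []
  [5] addr=0x4c blk=19 s=3: L1-HIT | VC []
  [6] addr=0x4d blk=19 s=3: L1-HIT | VC []
  [7] addr=0x4c blk=19 s=3: L1-HIT | VC []
  [8] addr=0x19 blk=6 s=2: MISS | VC [10]
  [9] addr=0x4e blk=19 s=3: L1-HIT | VC [10]
  [10] addr=0x5e blk=23 s=3: MISS | VC [10, 19]
  [11] addr=0x2a blk=10 s=2: VC-HIT | VC [6, 19]
  [12] addr=0x5f blk=23 s=3: L1-HIT | VC [6, 19]
  [13] addr=0x7c blk=31 s=3: MISS | VC [6, 19, 23]
  [14] addr=0x4d blk=19 s=3: VC-HIT | VC [6, 31, 23]
  [15] addr=0x5f blk=23 s=3: VC-HIT | VC [6, 31, 19]

SEQ = [MISS, L1-HIT, MISS, L1-HIT, L1-HIT, L1-HIT, L1-HIT, L1-HIT, MISS, L1-HIT, MISS, VC-HIT, L1-HIT, MISS, VC-HIT, VC-HIT]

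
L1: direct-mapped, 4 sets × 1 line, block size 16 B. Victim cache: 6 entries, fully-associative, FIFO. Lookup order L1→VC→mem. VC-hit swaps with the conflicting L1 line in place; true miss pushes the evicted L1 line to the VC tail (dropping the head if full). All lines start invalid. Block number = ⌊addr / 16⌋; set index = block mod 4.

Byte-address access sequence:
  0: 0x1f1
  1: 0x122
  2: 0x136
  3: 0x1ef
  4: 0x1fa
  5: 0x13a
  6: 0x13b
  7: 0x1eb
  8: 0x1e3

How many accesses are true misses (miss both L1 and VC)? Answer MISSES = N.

#0 0x1f1→b31/s3 MISS; vc=[]
#1 0x122→b18/s2 MISS; vc=[]
#2 0x136→b19/s3 MISS; vc=[31]
#3 0x1ef→b30/s2 MISS; vc=[31,18]
#4 0x1fa→b31/s3 VC-HIT; vc=[19,18]
#5 0x13a→b19/s3 VC-HIT; vc=[31,18]
#6 0x13b→b19/s3 L1-HIT; vc=[31,18]
#7 0x1eb→b30/s2 L1-HIT; vc=[31,18]
#8 0x1e3→b30/s2 L1-HIT; vc=[31,18]

MISSES = 4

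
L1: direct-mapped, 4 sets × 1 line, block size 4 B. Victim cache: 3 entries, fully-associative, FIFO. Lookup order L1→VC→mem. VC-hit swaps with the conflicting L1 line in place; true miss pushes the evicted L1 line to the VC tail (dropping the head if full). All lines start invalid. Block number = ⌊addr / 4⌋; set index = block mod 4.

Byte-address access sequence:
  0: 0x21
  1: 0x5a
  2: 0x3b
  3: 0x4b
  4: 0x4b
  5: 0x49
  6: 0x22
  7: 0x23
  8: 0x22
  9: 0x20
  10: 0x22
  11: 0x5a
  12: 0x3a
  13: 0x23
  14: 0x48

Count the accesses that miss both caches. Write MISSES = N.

MISSES = 4

0: 0x21 (blk 8, set 0) → MISS  vc=[]
1: 0x5a (blk 22, set 2) → MISS  vc=[]
2: 0x3b (blk 14, set 2) → MISS  vc=[22]
3: 0x4b (blk 18, set 2) → MISS  vc=[22, 14]
4: 0x4b (blk 18, set 2) → L1-HIT  vc=[22, 14]
5: 0x49 (blk 18, set 2) → L1-HIT  vc=[22, 14]
6: 0x22 (blk 8, set 0) → L1-HIT  vc=[22, 14]
7: 0x23 (blk 8, set 0) → L1-HIT  vc=[22, 14]
8: 0x22 (blk 8, set 0) → L1-HIT  vc=[22, 14]
9: 0x20 (blk 8, set 0) → L1-HIT  vc=[22, 14]
10: 0x22 (blk 8, set 0) → L1-HIT  vc=[22, 14]
11: 0x5a (blk 22, set 2) → VC-HIT  vc=[18, 14]
12: 0x3a (blk 14, set 2) → VC-HIT  vc=[18, 22]
13: 0x23 (blk 8, set 0) → L1-HIT  vc=[18, 22]
14: 0x48 (blk 18, set 2) → VC-HIT  vc=[14, 22]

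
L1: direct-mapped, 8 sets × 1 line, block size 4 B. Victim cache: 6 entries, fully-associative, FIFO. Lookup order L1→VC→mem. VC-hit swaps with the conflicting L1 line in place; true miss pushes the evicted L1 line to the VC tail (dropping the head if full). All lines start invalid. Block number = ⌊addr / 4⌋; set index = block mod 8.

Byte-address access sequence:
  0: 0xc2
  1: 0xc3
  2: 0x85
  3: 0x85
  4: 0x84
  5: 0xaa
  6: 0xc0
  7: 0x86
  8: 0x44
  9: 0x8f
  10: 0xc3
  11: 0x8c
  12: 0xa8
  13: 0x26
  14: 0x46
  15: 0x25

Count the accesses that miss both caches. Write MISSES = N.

MISSES = 6

  [0] addr=0xc2 blk=48 s=0: MISS | VC []
  [1] addr=0xc3 blk=48 s=0: L1-HIT | VC []
  [2] addr=0x85 blk=33 s=1: MISS | VC []
  [3] addr=0x85 blk=33 s=1: L1-HIT | VC []
  [4] addr=0x84 blk=33 s=1: L1-HIT | VC []
  [5] addr=0xaa blk=42 s=2: MISS | VC []
  [6] addr=0xc0 blk=48 s=0: L1-HIT | VC []
  [7] addr=0x86 blk=33 s=1: L1-HIT | VC []
  [8] addr=0x44 blk=17 s=1: MISS | VC [33]
  [9] addr=0x8f blk=35 s=3: MISS | VC [33]
  [10] addr=0xc3 blk=48 s=0: L1-HIT | VC [33]
  [11] addr=0x8c blk=35 s=3: L1-HIT | VC [33]
  [12] addr=0xa8 blk=42 s=2: L1-HIT | VC [33]
  [13] addr=0x26 blk=9 s=1: MISS | VC [33, 17]
  [14] addr=0x46 blk=17 s=1: VC-HIT | VC [33, 9]
  [15] addr=0x25 blk=9 s=1: VC-HIT | VC [33, 17]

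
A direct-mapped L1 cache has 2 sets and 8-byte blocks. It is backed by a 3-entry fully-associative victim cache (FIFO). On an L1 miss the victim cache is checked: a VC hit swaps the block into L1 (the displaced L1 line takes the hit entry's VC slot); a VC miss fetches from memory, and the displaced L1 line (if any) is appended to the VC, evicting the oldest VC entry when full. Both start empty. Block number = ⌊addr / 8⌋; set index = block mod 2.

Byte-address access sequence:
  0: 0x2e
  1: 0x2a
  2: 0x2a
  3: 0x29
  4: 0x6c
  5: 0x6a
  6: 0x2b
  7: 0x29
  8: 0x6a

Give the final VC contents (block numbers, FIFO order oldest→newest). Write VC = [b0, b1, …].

VC = [5]

  [0] addr=0x2e blk=5 s=1: MISS | VC []
  [1] addr=0x2a blk=5 s=1: L1-HIT | VC []
  [2] addr=0x2a blk=5 s=1: L1-HIT | VC []
  [3] addr=0x29 blk=5 s=1: L1-HIT | VC []
  [4] addr=0x6c blk=13 s=1: MISS | VC [5]
  [5] addr=0x6a blk=13 s=1: L1-HIT | VC [5]
  [6] addr=0x2b blk=5 s=1: VC-HIT | VC [13]
  [7] addr=0x29 blk=5 s=1: L1-HIT | VC [13]
  [8] addr=0x6a blk=13 s=1: VC-HIT | VC [5]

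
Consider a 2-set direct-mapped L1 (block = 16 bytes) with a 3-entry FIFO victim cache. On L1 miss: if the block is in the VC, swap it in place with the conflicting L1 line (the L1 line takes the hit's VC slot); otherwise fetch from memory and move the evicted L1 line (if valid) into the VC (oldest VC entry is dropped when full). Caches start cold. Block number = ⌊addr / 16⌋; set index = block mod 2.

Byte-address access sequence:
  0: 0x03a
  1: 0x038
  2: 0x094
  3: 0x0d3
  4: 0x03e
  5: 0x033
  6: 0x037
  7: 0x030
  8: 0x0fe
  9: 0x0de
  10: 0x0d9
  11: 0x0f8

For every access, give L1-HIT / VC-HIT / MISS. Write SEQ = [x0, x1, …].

  [0] addr=0x3a blk=3 s=1: MISS | VC []
  [1] addr=0x38 blk=3 s=1: L1-HIT | VC []
  [2] addr=0x94 blk=9 s=1: MISS | VC [3]
  [3] addr=0xd3 blk=13 s=1: MISS | VC [3, 9]
  [4] addr=0x3e blk=3 s=1: VC-HIT | VC [13, 9]
  [5] addr=0x33 blk=3 s=1: L1-HIT | VC [13, 9]
  [6] addr=0x37 blk=3 s=1: L1-HIT | VC [13, 9]
  [7] addr=0x30 blk=3 s=1: L1-HIT | VC [13, 9]
  [8] addr=0xfe blk=15 s=1: MISS | VC [13, 9, 3]
  [9] addr=0xde blk=13 s=1: VC-HIT | VC [15, 9, 3]
  [10] addr=0xd9 blk=13 s=1: L1-HIT | VC [15, 9, 3]
  [11] addr=0xf8 blk=15 s=1: VC-HIT | VC [13, 9, 3]

SEQ = [MISS, L1-HIT, MISS, MISS, VC-HIT, L1-HIT, L1-HIT, L1-HIT, MISS, VC-HIT, L1-HIT, VC-HIT]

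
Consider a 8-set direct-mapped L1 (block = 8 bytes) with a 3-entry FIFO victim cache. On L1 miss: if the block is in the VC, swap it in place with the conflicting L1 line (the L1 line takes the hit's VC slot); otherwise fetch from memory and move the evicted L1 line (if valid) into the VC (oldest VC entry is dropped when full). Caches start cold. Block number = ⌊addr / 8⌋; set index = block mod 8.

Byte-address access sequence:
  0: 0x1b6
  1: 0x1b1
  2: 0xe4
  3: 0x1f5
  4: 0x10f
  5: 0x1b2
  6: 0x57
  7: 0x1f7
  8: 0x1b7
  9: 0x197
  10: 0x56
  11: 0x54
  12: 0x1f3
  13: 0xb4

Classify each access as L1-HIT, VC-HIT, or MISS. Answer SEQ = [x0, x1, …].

#0 0x1b6→b54/s6 MISS; vc=[]
#1 0x1b1→b54/s6 L1-HIT; vc=[]
#2 0xe4→b28/s4 MISS; vc=[]
#3 0x1f5→b62/s6 MISS; vc=[54]
#4 0x10f→b33/s1 MISS; vc=[54]
#5 0x1b2→b54/s6 VC-HIT; vc=[62]
#6 0x57→b10/s2 MISS; vc=[62]
#7 0x1f7→b62/s6 VC-HIT; vc=[54]
#8 0x1b7→b54/s6 VC-HIT; vc=[62]
#9 0x197→b50/s2 MISS; vc=[62,10]
#10 0x56→b10/s2 VC-HIT; vc=[62,50]
#11 0x54→b10/s2 L1-HIT; vc=[62,50]
#12 0x1f3→b62/s6 VC-HIT; vc=[54,50]
#13 0xb4→b22/s6 MISS; vc=[54,50,62]

SEQ = [MISS, L1-HIT, MISS, MISS, MISS, VC-HIT, MISS, VC-HIT, VC-HIT, MISS, VC-HIT, L1-HIT, VC-HIT, MISS]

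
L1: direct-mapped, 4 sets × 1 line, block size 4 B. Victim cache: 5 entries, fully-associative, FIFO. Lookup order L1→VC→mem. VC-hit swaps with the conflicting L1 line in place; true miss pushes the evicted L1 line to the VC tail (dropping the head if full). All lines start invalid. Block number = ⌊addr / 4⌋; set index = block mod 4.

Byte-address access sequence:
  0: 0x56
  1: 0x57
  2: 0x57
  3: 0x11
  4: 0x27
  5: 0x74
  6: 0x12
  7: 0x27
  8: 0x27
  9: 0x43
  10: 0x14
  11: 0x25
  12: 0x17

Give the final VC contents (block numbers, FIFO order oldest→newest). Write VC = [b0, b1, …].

0: 0x56 (blk 21, set 1) → MISS  vc=[]
1: 0x57 (blk 21, set 1) → L1-HIT  vc=[]
2: 0x57 (blk 21, set 1) → L1-HIT  vc=[]
3: 0x11 (blk 4, set 0) → MISS  vc=[]
4: 0x27 (blk 9, set 1) → MISS  vc=[21]
5: 0x74 (blk 29, set 1) → MISS  vc=[21, 9]
6: 0x12 (blk 4, set 0) → L1-HIT  vc=[21, 9]
7: 0x27 (blk 9, set 1) → VC-HIT  vc=[21, 29]
8: 0x27 (blk 9, set 1) → L1-HIT  vc=[21, 29]
9: 0x43 (blk 16, set 0) → MISS  vc=[21, 29, 4]
10: 0x14 (blk 5, set 1) → MISS  vc=[21, 29, 4, 9]
11: 0x25 (blk 9, set 1) → VC-HIT  vc=[21, 29, 4, 5]
12: 0x17 (blk 5, set 1) → VC-HIT  vc=[21, 29, 4, 9]

VC = [21, 29, 4, 9]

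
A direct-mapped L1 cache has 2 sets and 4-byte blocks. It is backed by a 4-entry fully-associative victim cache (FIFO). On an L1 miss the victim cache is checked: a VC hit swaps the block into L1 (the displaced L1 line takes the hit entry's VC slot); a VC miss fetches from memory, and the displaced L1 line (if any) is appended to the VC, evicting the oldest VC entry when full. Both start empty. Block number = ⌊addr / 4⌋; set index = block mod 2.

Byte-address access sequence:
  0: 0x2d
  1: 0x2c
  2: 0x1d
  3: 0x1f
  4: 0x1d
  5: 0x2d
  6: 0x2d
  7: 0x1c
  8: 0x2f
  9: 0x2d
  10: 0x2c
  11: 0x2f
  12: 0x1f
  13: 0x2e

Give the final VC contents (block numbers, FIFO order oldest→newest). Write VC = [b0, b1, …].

#0 0x2d→b11/s1 MISS; vc=[]
#1 0x2c→b11/s1 L1-HIT; vc=[]
#2 0x1d→b7/s1 MISS; vc=[11]
#3 0x1f→b7/s1 L1-HIT; vc=[11]
#4 0x1d→b7/s1 L1-HIT; vc=[11]
#5 0x2d→b11/s1 VC-HIT; vc=[7]
#6 0x2d→b11/s1 L1-HIT; vc=[7]
#7 0x1c→b7/s1 VC-HIT; vc=[11]
#8 0x2f→b11/s1 VC-HIT; vc=[7]
#9 0x2d→b11/s1 L1-HIT; vc=[7]
#10 0x2c→b11/s1 L1-HIT; vc=[7]
#11 0x2f→b11/s1 L1-HIT; vc=[7]
#12 0x1f→b7/s1 VC-HIT; vc=[11]
#13 0x2e→b11/s1 VC-HIT; vc=[7]

VC = [7]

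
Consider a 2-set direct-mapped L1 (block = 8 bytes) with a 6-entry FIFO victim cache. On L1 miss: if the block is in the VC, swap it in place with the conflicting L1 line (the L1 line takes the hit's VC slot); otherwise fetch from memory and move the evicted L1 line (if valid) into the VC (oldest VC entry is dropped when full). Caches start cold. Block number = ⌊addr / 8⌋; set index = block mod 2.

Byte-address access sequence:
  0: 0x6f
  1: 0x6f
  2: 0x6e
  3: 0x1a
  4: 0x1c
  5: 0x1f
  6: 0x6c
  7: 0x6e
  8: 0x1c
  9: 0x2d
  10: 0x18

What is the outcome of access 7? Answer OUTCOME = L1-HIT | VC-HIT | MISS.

OUTCOME = L1-HIT

  [0] addr=0x6f blk=13 s=1: MISS | VC []
  [1] addr=0x6f blk=13 s=1: L1-HIT | VC []
  [2] addr=0x6e blk=13 s=1: L1-HIT | VC []
  [3] addr=0x1a blk=3 s=1: MISS | VC [13]
  [4] addr=0x1c blk=3 s=1: L1-HIT | VC [13]
  [5] addr=0x1f blk=3 s=1: L1-HIT | VC [13]
  [6] addr=0x6c blk=13 s=1: VC-HIT | VC [3]
  [7] addr=0x6e blk=13 s=1: L1-HIT | VC [3]
  [8] addr=0x1c blk=3 s=1: VC-HIT | VC [13]
  [9] addr=0x2d blk=5 s=1: MISS | VC [13, 3]
  [10] addr=0x18 blk=3 s=1: VC-HIT | VC [13, 5]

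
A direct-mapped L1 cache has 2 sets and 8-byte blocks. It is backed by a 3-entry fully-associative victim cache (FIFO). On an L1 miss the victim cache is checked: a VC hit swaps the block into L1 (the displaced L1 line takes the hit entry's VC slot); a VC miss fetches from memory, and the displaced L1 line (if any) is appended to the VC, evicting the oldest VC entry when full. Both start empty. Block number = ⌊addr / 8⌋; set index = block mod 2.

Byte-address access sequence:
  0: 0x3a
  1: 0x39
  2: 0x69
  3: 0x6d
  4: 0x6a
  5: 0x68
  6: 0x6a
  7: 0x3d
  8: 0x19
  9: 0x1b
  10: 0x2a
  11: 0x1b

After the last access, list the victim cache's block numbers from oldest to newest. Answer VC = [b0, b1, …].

VC = [13, 7, 5]

0: 0x3a (blk 7, set 1) → MISS  vc=[]
1: 0x39 (blk 7, set 1) → L1-HIT  vc=[]
2: 0x69 (blk 13, set 1) → MISS  vc=[7]
3: 0x6d (blk 13, set 1) → L1-HIT  vc=[7]
4: 0x6a (blk 13, set 1) → L1-HIT  vc=[7]
5: 0x68 (blk 13, set 1) → L1-HIT  vc=[7]
6: 0x6a (blk 13, set 1) → L1-HIT  vc=[7]
7: 0x3d (blk 7, set 1) → VC-HIT  vc=[13]
8: 0x19 (blk 3, set 1) → MISS  vc=[13, 7]
9: 0x1b (blk 3, set 1) → L1-HIT  vc=[13, 7]
10: 0x2a (blk 5, set 1) → MISS  vc=[13, 7, 3]
11: 0x1b (blk 3, set 1) → VC-HIT  vc=[13, 7, 5]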